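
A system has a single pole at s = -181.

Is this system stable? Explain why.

Pole at s = -181 is in the left half-plane. Stable.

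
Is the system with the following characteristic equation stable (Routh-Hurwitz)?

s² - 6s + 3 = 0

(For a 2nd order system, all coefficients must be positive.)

Coefficients: 1, -6, 3. b=-6 not positive, so system is unstable.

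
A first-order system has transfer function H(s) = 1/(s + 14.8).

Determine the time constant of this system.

For H(s) = 1/(s + 1/τ), the pole is at -1/τ = -14.8, so τ = 1/14.8 = 0.0676 s.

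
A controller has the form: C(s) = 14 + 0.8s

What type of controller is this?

This is a Proportional-Derivative (PD) controller.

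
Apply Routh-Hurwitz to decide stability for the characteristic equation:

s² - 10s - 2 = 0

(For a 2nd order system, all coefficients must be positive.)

Coefficients: 1, -10, -2. b=-10, c=-2 not positive, so system is unstable.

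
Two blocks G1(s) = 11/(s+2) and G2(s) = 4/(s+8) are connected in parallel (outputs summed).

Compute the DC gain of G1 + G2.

Parallel: G_eq = G1 + G2. DC gain = G1(0) + G2(0) = 11/2 + 4/8 = 5.5 + 0.5 = 6.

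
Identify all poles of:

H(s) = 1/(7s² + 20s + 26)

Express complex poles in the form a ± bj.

Discriminant = 20² - 4×7×26 = 400 - 728 = -328 < 0, so the poles are a complex conjugate pair s = (-20 ± j√328)/(2×7). Real part = -20/(2×7) = -20/14 ≈ -1.4286; imaginary part = ±√328/(2×7) ≈ 1.2936. Poles: s = -1.4286 ± 1.2936j.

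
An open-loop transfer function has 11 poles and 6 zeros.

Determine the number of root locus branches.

Root locus has n branches where n = number of poles = 11.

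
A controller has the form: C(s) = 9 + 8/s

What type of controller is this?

This is a Proportional-Integral (PI) controller.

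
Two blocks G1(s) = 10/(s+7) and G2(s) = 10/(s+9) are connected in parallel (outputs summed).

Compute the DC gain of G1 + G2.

Parallel: G_eq = G1 + G2. DC gain = G1(0) + G2(0) = 10/7 + 10/9 = 1.4286 + 1.1111 = 2.5397.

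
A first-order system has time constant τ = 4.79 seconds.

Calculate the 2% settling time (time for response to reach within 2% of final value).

For first-order system, 2% settling time ≈ 4τ = 4 × 4.79 = 19.16 s.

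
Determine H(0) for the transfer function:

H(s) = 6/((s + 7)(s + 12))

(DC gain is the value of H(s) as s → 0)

DC gain = H(0) = 6/(7 × 12) = 6/84 = 0.0714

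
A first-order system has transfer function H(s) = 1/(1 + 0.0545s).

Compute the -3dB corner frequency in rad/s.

Corner frequency = 1/τ = 1/0.0545 = 18.349 rad/s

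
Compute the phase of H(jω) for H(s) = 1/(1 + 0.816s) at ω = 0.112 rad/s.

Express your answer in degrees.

Phase = -arctan(ωτ) = -arctan(0.112 × 0.816) = -5.2°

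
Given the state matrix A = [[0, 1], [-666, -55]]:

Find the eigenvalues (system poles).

det(A - λI) = λ² - (-55)λ + 666 = (λ - (-18))(λ - (-37)). Eigenvalues: -18, -37.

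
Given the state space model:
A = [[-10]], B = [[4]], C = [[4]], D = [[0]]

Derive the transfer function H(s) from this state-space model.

(sI - A)⁻¹ = 1/(s + 10). H(s) = 4 × 4/(s + 10) + 0 = 16/(s + 10).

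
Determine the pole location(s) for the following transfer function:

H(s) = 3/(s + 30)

Pole is where denominator = 0: s + 30 = 0, so s = -30.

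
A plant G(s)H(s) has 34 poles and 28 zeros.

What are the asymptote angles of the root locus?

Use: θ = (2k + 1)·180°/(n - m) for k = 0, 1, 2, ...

n - m = 34 - 28 = 6. Angles: θk = (2k + 1)·180°/6 = 30°, 90°, 150°, 210°, 270°, 330°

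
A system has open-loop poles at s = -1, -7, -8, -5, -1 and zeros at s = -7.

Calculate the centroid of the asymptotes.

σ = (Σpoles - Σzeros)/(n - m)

σ = (Σpoles - Σzeros)/(n - m) = (-22 - (-7))/(5 - 1) = -15/4 = -3.75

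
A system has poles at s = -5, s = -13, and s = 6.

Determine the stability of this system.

Pole(s) at s = 6 are not in the left half-plane. System is unstable.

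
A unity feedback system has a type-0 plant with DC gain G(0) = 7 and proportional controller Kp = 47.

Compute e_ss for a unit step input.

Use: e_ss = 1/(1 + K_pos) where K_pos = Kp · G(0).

K_pos = Kp · G(0) = 47 × 7 = 329. e_ss = 1/(1 + 329) = 0.0030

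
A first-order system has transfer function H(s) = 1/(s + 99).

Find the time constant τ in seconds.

For H(s) = 1/(s + 1/τ), the pole is at -1/τ = -99, so τ = 1/99 = 0.0101 s.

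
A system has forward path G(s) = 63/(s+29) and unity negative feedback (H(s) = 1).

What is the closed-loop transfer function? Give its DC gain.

T(s) = G/(1+GH) = [63/(s+29)] / [1 + 63/(s+29)] = 63/(s+29+63) = 63/(s+92). DC gain = 63/92 = 0.6848.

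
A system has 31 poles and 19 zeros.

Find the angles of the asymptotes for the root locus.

n - m = 31 - 19 = 12. Angles: θk = (2k + 1)·180°/12 = 15°, 45°, 75°, 105°, 135°, 165°, 195°, 225°, 255°, 285°, 315°, 345°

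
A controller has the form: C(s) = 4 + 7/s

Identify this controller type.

This is a Proportional-Integral (PI) controller.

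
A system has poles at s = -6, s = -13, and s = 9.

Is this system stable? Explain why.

Pole(s) at s = 9 are not in the left half-plane. System is unstable.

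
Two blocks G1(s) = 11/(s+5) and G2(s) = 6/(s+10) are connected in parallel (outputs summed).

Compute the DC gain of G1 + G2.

Parallel: G_eq = G1 + G2. DC gain = G1(0) + G2(0) = 11/5 + 6/10 = 2.2 + 0.6 = 2.8.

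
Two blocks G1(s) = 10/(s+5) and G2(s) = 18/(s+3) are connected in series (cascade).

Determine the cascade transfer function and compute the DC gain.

Series: multiply transfer functions. G_eq = 10/(s+5) × 18/(s+3) = 180/((s+5)(s+3)). DC gain = 180/(5×3) = 12.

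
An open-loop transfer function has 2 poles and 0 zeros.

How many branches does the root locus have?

Root locus has n branches where n = number of poles = 2.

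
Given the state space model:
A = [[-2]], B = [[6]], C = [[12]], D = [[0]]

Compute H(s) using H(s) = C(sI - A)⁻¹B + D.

(sI - A)⁻¹ = 1/(s + 2). H(s) = 12 × 6/(s + 2) + 0 = 72/(s + 2).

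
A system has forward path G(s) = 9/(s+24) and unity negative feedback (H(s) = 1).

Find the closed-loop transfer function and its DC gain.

T(s) = G/(1+GH) = [9/(s+24)] / [1 + 9/(s+24)] = 9/(s+24+9) = 9/(s+33). DC gain = 9/33 = 0.2727.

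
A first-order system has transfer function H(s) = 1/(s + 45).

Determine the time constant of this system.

For H(s) = 1/(s + 1/τ), the pole is at -1/τ = -45, so τ = 1/45 = 0.0222 s.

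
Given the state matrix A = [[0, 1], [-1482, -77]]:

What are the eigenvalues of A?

det(A - λI) = λ² - (-77)λ + 1482 = (λ - (-39))(λ - (-38)). Eigenvalues: -39, -38.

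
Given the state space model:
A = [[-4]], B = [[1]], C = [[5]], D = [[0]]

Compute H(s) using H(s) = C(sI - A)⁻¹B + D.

(sI - A)⁻¹ = 1/(s + 4). H(s) = 5 × 1/(s + 4) + 0 = 5/(s + 4).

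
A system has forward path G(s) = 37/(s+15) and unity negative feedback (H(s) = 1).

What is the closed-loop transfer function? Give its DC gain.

T(s) = G/(1+GH) = [37/(s+15)] / [1 + 37/(s+15)] = 37/(s+15+37) = 37/(s+52). DC gain = 37/52 = 0.7115.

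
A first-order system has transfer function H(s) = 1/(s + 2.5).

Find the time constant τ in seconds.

For H(s) = 1/(s + 1/τ), the pole is at -1/τ = -2.5, so τ = 1/2.5 = 0.4 s.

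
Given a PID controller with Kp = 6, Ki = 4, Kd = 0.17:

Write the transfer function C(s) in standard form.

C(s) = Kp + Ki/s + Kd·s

Substituting values: C(s) = 6 + 4/s + 0.17s = (0.17s² + 6s + 4)/s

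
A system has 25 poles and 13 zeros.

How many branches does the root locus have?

Root locus has n branches where n = number of poles = 25.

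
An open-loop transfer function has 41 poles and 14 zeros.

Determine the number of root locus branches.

Root locus has n branches where n = number of poles = 41.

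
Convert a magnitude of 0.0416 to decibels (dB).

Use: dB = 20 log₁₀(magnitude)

dB = 20 log₁₀(0.0416) = -27.6 dB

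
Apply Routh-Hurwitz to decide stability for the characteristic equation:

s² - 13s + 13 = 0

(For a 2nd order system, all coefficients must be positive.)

Coefficients: 1, -13, 13. b=-13 not positive, so system is unstable.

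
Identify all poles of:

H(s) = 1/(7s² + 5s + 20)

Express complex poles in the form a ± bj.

Discriminant = 5² - 4×7×20 = 25 - 560 = -535 < 0, so the poles are a complex conjugate pair s = (-5 ± j√535)/(2×7). Real part = -5/(2×7) = -5/14 ≈ -0.3571; imaginary part = ±√535/(2×7) ≈ 1.6521. Poles: s = -0.3571 ± 1.6521j.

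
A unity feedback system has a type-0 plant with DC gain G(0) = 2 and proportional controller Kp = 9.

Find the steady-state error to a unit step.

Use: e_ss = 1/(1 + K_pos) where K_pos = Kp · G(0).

K_pos = Kp · G(0) = 9 × 2 = 18. e_ss = 1/(1 + 18) = 0.0526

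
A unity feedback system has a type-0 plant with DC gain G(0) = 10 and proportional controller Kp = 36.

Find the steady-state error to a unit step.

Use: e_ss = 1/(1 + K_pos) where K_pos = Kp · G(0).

K_pos = Kp · G(0) = 36 × 10 = 360. e_ss = 1/(1 + 360) = 0.0028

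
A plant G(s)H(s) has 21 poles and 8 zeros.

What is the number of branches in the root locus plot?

Root locus has n branches where n = number of poles = 21.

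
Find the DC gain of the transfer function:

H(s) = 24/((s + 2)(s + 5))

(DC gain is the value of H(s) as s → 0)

DC gain = H(0) = 24/(2 × 5) = 24/10 = 2.4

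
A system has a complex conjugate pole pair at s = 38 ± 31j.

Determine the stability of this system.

Real part of poles is 38 (> 0, right half-plane). Unstable.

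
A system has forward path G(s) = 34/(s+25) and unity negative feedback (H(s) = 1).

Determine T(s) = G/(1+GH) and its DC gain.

T(s) = G/(1+GH) = [34/(s+25)] / [1 + 34/(s+25)] = 34/(s+25+34) = 34/(s+59). DC gain = 34/59 = 0.5763.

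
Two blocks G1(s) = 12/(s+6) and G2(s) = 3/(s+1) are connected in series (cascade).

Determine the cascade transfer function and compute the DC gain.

Series: multiply transfer functions. G_eq = 12/(s+6) × 3/(s+1) = 36/((s+6)(s+1)). DC gain = 36/(6×1) = 6.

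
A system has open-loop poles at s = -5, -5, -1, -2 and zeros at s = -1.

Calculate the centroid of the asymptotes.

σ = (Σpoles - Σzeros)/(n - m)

σ = (Σpoles - Σzeros)/(n - m) = (-13 - (-1))/(4 - 1) = -12/3 = -4.0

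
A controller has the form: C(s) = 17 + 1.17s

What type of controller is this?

This is a Proportional-Derivative (PD) controller.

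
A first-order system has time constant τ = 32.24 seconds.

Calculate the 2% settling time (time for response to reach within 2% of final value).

For first-order system, 2% settling time ≈ 4τ = 4 × 32.24 = 128.96 s.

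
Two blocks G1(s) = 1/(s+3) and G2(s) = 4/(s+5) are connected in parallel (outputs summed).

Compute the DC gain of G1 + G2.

Parallel: G_eq = G1 + G2. DC gain = G1(0) + G2(0) = 1/3 + 4/5 = 0.3333 + 0.8 = 1.1333.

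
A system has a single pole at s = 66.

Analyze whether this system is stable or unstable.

Pole at s = 66 is in the right half-plane. Unstable.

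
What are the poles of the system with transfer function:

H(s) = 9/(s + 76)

Pole is where denominator = 0: s + 76 = 0, so s = -76.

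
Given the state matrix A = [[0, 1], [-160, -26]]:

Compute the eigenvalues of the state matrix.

det(A - λI) = λ² - (-26)λ + 160 = (λ - (-16))(λ - (-10)). Eigenvalues: -16, -10.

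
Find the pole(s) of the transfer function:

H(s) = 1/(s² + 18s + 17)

Discriminant = 18² - 4×1×17 = 324 - 68 = 256 > 0, so two distinct real poles. Using quadratic formula: s = (-18 ± √256)/(2×1) = (-18 ± √256)/2, with √256 = 16. s₁ = -2/2 = -1, s₂ = -34/2 = -17. Poles: s₁ = -1, s₂ = -17.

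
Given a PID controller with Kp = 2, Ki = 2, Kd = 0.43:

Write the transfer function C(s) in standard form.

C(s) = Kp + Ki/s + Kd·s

Substituting values: C(s) = 2 + 2/s + 0.43s = (0.43s² + 2s + 2)/s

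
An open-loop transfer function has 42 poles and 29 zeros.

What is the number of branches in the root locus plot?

Root locus has n branches where n = number of poles = 42.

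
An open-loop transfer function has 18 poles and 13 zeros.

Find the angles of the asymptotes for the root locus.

n - m = 18 - 13 = 5. Angles: θk = (2k + 1)·180°/5 = 36°, 108°, 180°, 252°, 324°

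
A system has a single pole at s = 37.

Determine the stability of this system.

Pole at s = 37 is in the right half-plane. Unstable.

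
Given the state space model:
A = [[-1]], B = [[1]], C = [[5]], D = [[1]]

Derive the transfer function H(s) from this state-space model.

(sI - A)⁻¹ = 1/(s + 1). H(s) = 5×1/(s + 1) + 1 = (s + 6)/(s + 1).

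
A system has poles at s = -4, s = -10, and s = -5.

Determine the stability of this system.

All poles are in the left half-plane. System is stable.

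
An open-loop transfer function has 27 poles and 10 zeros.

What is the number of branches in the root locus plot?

Root locus has n branches where n = number of poles = 27.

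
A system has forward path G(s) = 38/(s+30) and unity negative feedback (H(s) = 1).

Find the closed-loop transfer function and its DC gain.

T(s) = G/(1+GH) = [38/(s+30)] / [1 + 38/(s+30)] = 38/(s+30+38) = 38/(s+68). DC gain = 38/68 = 0.5588.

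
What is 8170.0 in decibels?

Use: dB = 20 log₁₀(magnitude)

dB = 20 log₁₀(8170.0) = 78.2 dB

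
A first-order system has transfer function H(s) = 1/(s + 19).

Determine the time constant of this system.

For H(s) = 1/(s + 1/τ), the pole is at -1/τ = -19, so τ = 1/19 = 0.0526 s.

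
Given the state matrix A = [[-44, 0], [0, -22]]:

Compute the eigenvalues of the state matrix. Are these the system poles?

For diagonal matrix, eigenvalues are diagonal entries: λ₁ = -44, λ₂ = -22. Eigenvalues of A = system poles.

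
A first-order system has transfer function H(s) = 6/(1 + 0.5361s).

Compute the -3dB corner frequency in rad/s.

Corner frequency = 1/τ = 1/0.5361 = 1.865 rad/s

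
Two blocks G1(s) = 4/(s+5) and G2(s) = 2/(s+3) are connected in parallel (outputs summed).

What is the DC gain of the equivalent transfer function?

Parallel: G_eq = G1 + G2. DC gain = G1(0) + G2(0) = 4/5 + 2/3 = 0.8 + 0.6667 = 1.4667.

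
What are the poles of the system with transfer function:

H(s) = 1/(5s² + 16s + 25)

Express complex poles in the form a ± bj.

Discriminant = 16² - 4×5×25 = 256 - 500 = -244 < 0, so the poles are a complex conjugate pair s = (-16 ± j√244)/(2×5). Real part = -16/(2×5) = -16/10 = -1.6; imaginary part = ±√244/(2×5) ≈ 1.5620. Poles: s = -1.6 ± 1.5620j.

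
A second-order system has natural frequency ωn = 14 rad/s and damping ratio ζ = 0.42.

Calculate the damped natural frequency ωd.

ωd = ωn√(1 - ζ²) = 14√(1 - 0.42²) = 12.71 rad/s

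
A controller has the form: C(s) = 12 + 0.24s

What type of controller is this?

This is a Proportional-Derivative (PD) controller.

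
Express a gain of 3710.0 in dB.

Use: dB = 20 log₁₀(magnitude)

dB = 20 log₁₀(3710.0) = 71.4 dB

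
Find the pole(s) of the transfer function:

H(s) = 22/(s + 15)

Pole is where denominator = 0: s + 15 = 0, so s = -15.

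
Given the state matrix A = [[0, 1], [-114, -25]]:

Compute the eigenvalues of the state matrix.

det(A - λI) = λ² - (-25)λ + 114 = (λ - (-19))(λ - (-6)). Eigenvalues: -19, -6.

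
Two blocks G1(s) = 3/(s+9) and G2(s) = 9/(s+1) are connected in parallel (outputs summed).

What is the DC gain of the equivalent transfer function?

Parallel: G_eq = G1 + G2. DC gain = G1(0) + G2(0) = 3/9 + 9/1 = 0.3333 + 9 = 9.3333.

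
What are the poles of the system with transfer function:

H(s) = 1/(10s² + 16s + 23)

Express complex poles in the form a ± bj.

Discriminant = 16² - 4×10×23 = 256 - 920 = -664 < 0, so the poles are a complex conjugate pair s = (-16 ± j√664)/(2×10). Real part = -16/(2×10) = -16/20 = -0.8; imaginary part = ±√664/(2×10) ≈ 1.2884. Poles: s = -0.8 ± 1.2884j.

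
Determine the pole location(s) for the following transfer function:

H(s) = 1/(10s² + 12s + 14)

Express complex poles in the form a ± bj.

Discriminant = 12² - 4×10×14 = 144 - 560 = -416 < 0, so the poles are a complex conjugate pair s = (-12 ± j√416)/(2×10). Real part = -12/(2×10) = -12/20 = -0.6; imaginary part = ±√416/(2×10) ≈ 1.0198. Poles: s = -0.6 ± 1.0198j.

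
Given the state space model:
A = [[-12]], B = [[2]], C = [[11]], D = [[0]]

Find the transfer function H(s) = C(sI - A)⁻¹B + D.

(sI - A)⁻¹ = 1/(s + 12). H(s) = 11 × 2/(s + 12) + 0 = 22/(s + 12).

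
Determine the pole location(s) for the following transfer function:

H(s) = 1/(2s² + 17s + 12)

Discriminant = 17² - 4×2×12 = 289 - 96 = 193 > 0, so two distinct real poles. Using quadratic formula: s = (-17 ± √193)/(2×2) = (-17 ± √193)/4, with √193 ≈ 13.8924. s₁ ≈ -0.7769, s₂ ≈ -7.7231. Poles: s₁ = -0.7769, s₂ = -7.7231.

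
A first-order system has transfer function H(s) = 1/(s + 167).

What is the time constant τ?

For H(s) = 1/(s + 1/τ), the pole is at -1/τ = -167, so τ = 1/167 = 0.0060 s.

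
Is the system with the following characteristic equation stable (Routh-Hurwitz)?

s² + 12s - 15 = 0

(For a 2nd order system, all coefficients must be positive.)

Coefficients: 1, 12, -15. c=-15 not positive, so system is unstable.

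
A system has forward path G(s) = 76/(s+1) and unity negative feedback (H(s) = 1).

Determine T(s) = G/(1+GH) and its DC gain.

T(s) = G/(1+GH) = [76/(s+1)] / [1 + 76/(s+1)] = 76/(s+1+76) = 76/(s+77). DC gain = 76/77 = 0.9870.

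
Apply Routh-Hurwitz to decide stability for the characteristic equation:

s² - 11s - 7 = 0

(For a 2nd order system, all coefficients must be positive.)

Coefficients: 1, -11, -7. b=-11, c=-7 not positive, so system is unstable.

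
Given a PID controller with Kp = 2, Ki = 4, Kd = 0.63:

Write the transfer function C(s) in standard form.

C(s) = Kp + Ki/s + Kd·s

Substituting values: C(s) = 2 + 4/s + 0.63s = (0.63s² + 2s + 4)/s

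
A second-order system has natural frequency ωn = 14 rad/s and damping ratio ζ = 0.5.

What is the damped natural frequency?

ωd = ωn√(1 - ζ²) = 14√(1 - 0.5²) = 12.12 rad/s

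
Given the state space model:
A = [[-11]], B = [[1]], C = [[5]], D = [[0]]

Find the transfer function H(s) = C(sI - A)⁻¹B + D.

(sI - A)⁻¹ = 1/(s + 11). H(s) = 5 × 1/(s + 11) + 0 = 5/(s + 11).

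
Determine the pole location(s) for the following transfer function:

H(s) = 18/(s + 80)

Pole is where denominator = 0: s + 80 = 0, so s = -80.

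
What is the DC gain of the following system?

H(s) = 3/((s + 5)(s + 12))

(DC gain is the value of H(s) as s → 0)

DC gain = H(0) = 3/(5 × 12) = 3/60 = 0.05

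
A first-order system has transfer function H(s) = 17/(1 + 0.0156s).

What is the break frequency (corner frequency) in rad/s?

Corner frequency = 1/τ = 1/0.0156 = 64.103 rad/s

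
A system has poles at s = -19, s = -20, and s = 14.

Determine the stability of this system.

Pole(s) at s = 14 are not in the left half-plane. System is unstable.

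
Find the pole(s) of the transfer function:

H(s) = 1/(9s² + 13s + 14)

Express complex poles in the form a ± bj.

Discriminant = 13² - 4×9×14 = 169 - 504 = -335 < 0, so the poles are a complex conjugate pair s = (-13 ± j√335)/(2×9). Real part = -13/(2×9) = -13/18 ≈ -0.7222; imaginary part = ±√335/(2×9) ≈ 1.0168. Poles: s = -0.7222 ± 1.0168j.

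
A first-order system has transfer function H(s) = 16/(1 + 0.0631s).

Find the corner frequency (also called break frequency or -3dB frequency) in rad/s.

Corner frequency = 1/τ = 1/0.0631 = 15.848 rad/s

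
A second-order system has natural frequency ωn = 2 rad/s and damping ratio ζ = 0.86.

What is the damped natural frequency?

ωd = ωn√(1 - ζ²) = 2√(1 - 0.86²) = 1.02 rad/s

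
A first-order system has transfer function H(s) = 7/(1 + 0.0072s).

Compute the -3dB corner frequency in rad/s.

Corner frequency = 1/τ = 1/0.0072 = 138.889 rad/s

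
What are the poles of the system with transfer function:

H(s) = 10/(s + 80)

Pole is where denominator = 0: s + 80 = 0, so s = -80.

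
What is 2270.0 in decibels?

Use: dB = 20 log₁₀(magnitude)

dB = 20 log₁₀(2270.0) = 67.1 dB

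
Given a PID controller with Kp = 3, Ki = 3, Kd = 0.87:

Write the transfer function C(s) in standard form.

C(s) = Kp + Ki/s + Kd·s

Substituting values: C(s) = 3 + 3/s + 0.87s = (0.87s² + 3s + 3)/s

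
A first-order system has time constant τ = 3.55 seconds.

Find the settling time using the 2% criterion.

For first-order system, 2% settling time ≈ 4τ = 4 × 3.55 = 14.2 s.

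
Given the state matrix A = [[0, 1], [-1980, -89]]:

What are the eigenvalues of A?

det(A - λI) = λ² - (-89)λ + 1980 = (λ - (-44))(λ - (-45)). Eigenvalues: -44, -45.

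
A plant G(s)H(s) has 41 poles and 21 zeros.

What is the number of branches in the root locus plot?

Root locus has n branches where n = number of poles = 41.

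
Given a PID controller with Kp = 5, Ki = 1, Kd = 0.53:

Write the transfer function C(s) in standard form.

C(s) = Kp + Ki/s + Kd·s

Substituting values: C(s) = 5 + 1/s + 0.53s = (0.53s² + 5s + 1)/s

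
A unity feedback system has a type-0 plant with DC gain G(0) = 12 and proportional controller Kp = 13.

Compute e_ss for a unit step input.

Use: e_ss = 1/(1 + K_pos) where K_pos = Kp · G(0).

K_pos = Kp · G(0) = 13 × 12 = 156. e_ss = 1/(1 + 156) = 0.0064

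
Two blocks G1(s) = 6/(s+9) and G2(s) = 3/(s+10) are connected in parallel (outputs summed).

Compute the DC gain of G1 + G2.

Parallel: G_eq = G1 + G2. DC gain = G1(0) + G2(0) = 6/9 + 3/10 = 0.6667 + 0.3 = 0.9667.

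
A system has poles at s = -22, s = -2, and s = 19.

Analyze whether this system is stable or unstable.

Pole(s) at s = 19 are not in the left half-plane. System is unstable.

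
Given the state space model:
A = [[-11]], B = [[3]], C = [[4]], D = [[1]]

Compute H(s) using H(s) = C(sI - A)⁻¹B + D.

(sI - A)⁻¹ = 1/(s + 11). H(s) = 4×3/(s + 11) + 1 = (s + 23)/(s + 11).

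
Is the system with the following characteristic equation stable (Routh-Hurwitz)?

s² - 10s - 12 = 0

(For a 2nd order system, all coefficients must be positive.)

Coefficients: 1, -10, -12. b=-10, c=-12 not positive, so system is unstable.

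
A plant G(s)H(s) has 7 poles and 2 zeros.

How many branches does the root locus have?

Root locus has n branches where n = number of poles = 7.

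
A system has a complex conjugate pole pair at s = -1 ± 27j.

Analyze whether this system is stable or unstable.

Real part of poles is -1 (< 0, left half-plane). Stable.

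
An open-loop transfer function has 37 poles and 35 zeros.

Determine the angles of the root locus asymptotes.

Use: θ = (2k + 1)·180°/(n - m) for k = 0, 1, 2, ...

n - m = 37 - 35 = 2. Angles: θk = (2k + 1)·180°/2 = 90°, 270°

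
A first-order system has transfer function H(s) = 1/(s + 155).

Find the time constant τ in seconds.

For H(s) = 1/(s + 1/τ), the pole is at -1/τ = -155, so τ = 1/155 = 0.0065 s.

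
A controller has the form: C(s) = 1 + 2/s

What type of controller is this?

This is a Proportional-Integral (PI) controller.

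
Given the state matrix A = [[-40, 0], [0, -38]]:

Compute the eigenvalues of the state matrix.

For diagonal matrix, eigenvalues are diagonal entries: λ₁ = -40, λ₂ = -38.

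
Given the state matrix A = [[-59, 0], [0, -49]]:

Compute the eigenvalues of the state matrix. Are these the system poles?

For diagonal matrix, eigenvalues are diagonal entries: λ₁ = -59, λ₂ = -49. Eigenvalues of A = system poles.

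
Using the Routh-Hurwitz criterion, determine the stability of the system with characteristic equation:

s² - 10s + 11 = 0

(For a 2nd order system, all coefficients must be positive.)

Coefficients: 1, -10, 11. b=-10 not positive, so system is unstable.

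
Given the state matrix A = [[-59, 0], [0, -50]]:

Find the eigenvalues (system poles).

For diagonal matrix, eigenvalues are diagonal entries: λ₁ = -59, λ₂ = -50.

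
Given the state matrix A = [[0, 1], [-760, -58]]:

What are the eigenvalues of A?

det(A - λI) = λ² - (-58)λ + 760 = (λ - (-20))(λ - (-38)). Eigenvalues: -20, -38.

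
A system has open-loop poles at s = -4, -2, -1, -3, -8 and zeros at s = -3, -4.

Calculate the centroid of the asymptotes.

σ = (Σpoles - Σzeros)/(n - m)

σ = (Σpoles - Σzeros)/(n - m) = (-18 - (-7))/(5 - 2) = -11/3 = -3.67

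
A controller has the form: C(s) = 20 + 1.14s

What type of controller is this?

This is a Proportional-Derivative (PD) controller.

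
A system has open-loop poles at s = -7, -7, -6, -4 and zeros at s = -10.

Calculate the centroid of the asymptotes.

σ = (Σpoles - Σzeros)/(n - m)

σ = (Σpoles - Σzeros)/(n - m) = (-24 - (-10))/(4 - 1) = -14/3 = -4.67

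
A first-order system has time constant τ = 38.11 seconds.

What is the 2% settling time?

For first-order system, 2% settling time ≈ 4τ = 4 × 38.11 = 152.44 s.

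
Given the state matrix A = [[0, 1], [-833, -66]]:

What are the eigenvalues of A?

det(A - λI) = λ² - (-66)λ + 833 = (λ - (-49))(λ - (-17)). Eigenvalues: -49, -17.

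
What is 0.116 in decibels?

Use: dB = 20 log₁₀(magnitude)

dB = 20 log₁₀(0.116) = -18.7 dB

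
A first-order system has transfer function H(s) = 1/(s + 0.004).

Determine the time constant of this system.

For H(s) = 1/(s + 1/τ), the pole is at -1/τ = -0.004, so τ = 1/0.004 = 250 s.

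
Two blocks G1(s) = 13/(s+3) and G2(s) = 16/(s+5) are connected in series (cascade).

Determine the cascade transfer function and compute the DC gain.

Series: multiply transfer functions. G_eq = 13/(s+3) × 16/(s+5) = 208/((s+3)(s+5)). DC gain = 208/(3×5) = 13.8667.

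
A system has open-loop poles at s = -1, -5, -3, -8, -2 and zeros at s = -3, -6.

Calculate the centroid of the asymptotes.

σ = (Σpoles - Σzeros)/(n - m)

σ = (Σpoles - Σzeros)/(n - m) = (-19 - (-9))/(5 - 2) = -10/3 = -3.33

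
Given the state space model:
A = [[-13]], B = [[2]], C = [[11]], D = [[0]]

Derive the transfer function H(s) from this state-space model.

(sI - A)⁻¹ = 1/(s + 13). H(s) = 11 × 2/(s + 13) + 0 = 22/(s + 13).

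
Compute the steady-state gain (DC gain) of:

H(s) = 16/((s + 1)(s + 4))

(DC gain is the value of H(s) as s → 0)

DC gain = H(0) = 16/(1 × 4) = 16/4 = 4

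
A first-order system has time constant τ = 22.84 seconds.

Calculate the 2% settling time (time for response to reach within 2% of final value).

For first-order system, 2% settling time ≈ 4τ = 4 × 22.84 = 91.36 s.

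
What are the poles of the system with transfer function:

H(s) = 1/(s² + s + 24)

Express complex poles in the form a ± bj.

Discriminant = 1² - 4×1×24 = 1 - 96 = -95 < 0, so the poles are a complex conjugate pair s = (-1 ± j√95)/(2×1). Real part = -1/(2×1) = -1/2 = -0.5; imaginary part = ±√95/(2×1) ≈ 4.8734. Poles: s = -0.5 ± 4.8734j.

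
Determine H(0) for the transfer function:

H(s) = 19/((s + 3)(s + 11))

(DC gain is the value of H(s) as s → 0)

DC gain = H(0) = 19/(3 × 11) = 19/33 = 0.5758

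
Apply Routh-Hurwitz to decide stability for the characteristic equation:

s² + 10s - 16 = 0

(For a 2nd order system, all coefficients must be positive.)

Coefficients: 1, 10, -16. c=-16 not positive, so system is unstable.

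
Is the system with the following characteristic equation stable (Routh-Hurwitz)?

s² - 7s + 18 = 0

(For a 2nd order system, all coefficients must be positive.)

Coefficients: 1, -7, 18. b=-7 not positive, so system is unstable.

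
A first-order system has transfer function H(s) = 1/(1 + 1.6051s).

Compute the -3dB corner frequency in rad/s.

Corner frequency = 1/τ = 1/1.6051 = 0.623 rad/s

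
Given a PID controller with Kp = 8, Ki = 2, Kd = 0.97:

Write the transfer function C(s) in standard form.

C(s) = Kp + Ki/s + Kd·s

Substituting values: C(s) = 8 + 2/s + 0.97s = (0.97s² + 8s + 2)/s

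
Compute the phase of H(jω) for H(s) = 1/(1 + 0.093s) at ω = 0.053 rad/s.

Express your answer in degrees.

Phase = -arctan(ωτ) = -arctan(0.053 × 0.093) = -0.3°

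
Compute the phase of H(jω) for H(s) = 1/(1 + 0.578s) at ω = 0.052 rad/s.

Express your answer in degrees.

Phase = -arctan(ωτ) = -arctan(0.052 × 0.578) = -1.7°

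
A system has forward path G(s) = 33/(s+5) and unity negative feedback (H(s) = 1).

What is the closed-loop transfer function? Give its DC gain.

T(s) = G/(1+GH) = [33/(s+5)] / [1 + 33/(s+5)] = 33/(s+5+33) = 33/(s+38). DC gain = 33/38 = 0.8684.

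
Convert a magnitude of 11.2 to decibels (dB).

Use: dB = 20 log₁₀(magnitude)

dB = 20 log₁₀(11.2) = 21.0 dB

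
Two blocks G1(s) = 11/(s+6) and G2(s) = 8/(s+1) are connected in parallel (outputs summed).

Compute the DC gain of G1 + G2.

Parallel: G_eq = G1 + G2. DC gain = G1(0) + G2(0) = 11/6 + 8/1 = 1.8333 + 8 = 9.8333.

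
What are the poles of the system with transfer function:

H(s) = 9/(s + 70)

Pole is where denominator = 0: s + 70 = 0, so s = -70.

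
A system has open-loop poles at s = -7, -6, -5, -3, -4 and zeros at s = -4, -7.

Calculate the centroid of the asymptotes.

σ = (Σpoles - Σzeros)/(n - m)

σ = (Σpoles - Σzeros)/(n - m) = (-25 - (-11))/(5 - 2) = -14/3 = -4.67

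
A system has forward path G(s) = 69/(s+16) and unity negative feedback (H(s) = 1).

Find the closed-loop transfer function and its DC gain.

T(s) = G/(1+GH) = [69/(s+16)] / [1 + 69/(s+16)] = 69/(s+16+69) = 69/(s+85). DC gain = 69/85 = 0.8118.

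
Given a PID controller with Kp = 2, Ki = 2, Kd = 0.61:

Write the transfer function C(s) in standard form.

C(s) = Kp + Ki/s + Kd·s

Substituting values: C(s) = 2 + 2/s + 0.61s = (0.61s² + 2s + 2)/s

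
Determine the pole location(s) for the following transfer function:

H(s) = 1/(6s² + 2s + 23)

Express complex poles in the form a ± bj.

Discriminant = 2² - 4×6×23 = 4 - 552 = -548 < 0, so the poles are a complex conjugate pair s = (-2 ± j√548)/(2×6). Real part = -2/(2×6) = -2/12 ≈ -0.1667; imaginary part = ±√548/(2×6) ≈ 1.9508. Poles: s = -0.1667 ± 1.9508j.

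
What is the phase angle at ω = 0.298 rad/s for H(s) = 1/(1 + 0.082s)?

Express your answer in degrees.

Phase = -arctan(ωτ) = -arctan(0.298 × 0.082) = -1.4°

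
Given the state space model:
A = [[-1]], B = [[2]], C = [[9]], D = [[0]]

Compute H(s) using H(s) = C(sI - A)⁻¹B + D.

(sI - A)⁻¹ = 1/(s + 1). H(s) = 9 × 2/(s + 1) + 0 = 18/(s + 1).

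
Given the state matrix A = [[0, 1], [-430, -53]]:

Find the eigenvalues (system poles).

det(A - λI) = λ² - (-53)λ + 430 = (λ - (-10))(λ - (-43)). Eigenvalues: -10, -43.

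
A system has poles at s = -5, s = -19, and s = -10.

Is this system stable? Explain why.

All poles are in the left half-plane. System is stable.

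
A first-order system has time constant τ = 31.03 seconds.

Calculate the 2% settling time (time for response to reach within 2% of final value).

For first-order system, 2% settling time ≈ 4τ = 4 × 31.03 = 124.12 s.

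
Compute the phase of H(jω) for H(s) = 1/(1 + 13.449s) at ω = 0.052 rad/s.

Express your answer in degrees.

Phase = -arctan(ωτ) = -arctan(0.052 × 13.449) = -35.0°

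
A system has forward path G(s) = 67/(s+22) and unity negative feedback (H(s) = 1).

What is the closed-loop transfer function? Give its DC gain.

T(s) = G/(1+GH) = [67/(s+22)] / [1 + 67/(s+22)] = 67/(s+22+67) = 67/(s+89). DC gain = 67/89 = 0.7528.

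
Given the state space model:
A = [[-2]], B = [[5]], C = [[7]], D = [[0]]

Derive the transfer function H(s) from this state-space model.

(sI - A)⁻¹ = 1/(s + 2). H(s) = 7 × 5/(s + 2) + 0 = 35/(s + 2).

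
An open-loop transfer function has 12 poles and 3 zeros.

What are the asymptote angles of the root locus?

n - m = 12 - 3 = 9. Angles: θk = (2k + 1)·180°/9 = 20°, 60°, 100°, 140°, 180°, 220°, 260°, 300°, 340°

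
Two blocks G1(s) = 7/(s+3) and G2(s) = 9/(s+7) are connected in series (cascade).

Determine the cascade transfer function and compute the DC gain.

Series: multiply transfer functions. G_eq = 7/(s+3) × 9/(s+7) = 63/((s+3)(s+7)). DC gain = 63/(3×7) = 3.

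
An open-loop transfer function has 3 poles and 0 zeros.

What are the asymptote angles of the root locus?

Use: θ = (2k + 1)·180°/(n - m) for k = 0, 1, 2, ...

n - m = 3 - 0 = 3. Angles: θk = (2k + 1)·180°/3 = 60°, 180°, 300°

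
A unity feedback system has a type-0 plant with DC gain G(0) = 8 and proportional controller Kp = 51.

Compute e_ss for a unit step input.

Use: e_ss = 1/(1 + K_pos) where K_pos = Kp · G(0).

K_pos = Kp · G(0) = 51 × 8 = 408. e_ss = 1/(1 + 408) = 0.0024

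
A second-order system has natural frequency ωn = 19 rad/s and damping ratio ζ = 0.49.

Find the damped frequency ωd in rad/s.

ωd = ωn√(1 - ζ²) = 19√(1 - 0.49²) = 16.56 rad/s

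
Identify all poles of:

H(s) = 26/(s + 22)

Pole is where denominator = 0: s + 22 = 0, so s = -22.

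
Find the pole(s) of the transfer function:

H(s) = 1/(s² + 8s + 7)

Discriminant = 8² - 4×1×7 = 64 - 28 = 36 > 0, so two distinct real poles. Using quadratic formula: s = (-8 ± √36)/(2×1) = (-8 ± √36)/2, with √36 = 6. s₁ = -2/2 = -1, s₂ = -14/2 = -7. Poles: s₁ = -1, s₂ = -7.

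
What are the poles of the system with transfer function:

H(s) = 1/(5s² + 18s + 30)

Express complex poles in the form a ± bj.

Discriminant = 18² - 4×5×30 = 324 - 600 = -276 < 0, so the poles are a complex conjugate pair s = (-18 ± j√276)/(2×5). Real part = -18/(2×5) = -18/10 = -1.8; imaginary part = ±√276/(2×5) ≈ 1.6613. Poles: s = -1.8 ± 1.6613j.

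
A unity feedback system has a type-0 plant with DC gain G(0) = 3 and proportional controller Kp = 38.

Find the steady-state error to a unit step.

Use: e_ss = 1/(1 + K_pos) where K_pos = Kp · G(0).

K_pos = Kp · G(0) = 38 × 3 = 114. e_ss = 1/(1 + 114) = 0.0087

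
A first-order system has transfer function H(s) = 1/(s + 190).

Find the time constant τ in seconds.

For H(s) = 1/(s + 1/τ), the pole is at -1/τ = -190, so τ = 1/190 = 0.0053 s.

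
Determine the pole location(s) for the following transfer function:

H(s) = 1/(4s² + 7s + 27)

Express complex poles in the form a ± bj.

Discriminant = 7² - 4×4×27 = 49 - 432 = -383 < 0, so the poles are a complex conjugate pair s = (-7 ± j√383)/(2×4). Real part = -7/(2×4) = -7/8 = -0.875; imaginary part = ±√383/(2×4) ≈ 2.4463. Poles: s = -0.875 ± 2.4463j.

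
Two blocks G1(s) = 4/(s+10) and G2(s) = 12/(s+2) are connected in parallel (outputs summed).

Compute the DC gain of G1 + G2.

Parallel: G_eq = G1 + G2. DC gain = G1(0) + G2(0) = 4/10 + 12/2 = 0.4 + 6 = 6.4.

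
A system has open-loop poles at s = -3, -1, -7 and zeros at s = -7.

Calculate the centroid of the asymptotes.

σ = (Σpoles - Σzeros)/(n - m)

σ = (Σpoles - Σzeros)/(n - m) = (-11 - (-7))/(3 - 1) = -4/2 = -2.0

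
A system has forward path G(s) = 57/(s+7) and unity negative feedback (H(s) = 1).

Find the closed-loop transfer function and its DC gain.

T(s) = G/(1+GH) = [57/(s+7)] / [1 + 57/(s+7)] = 57/(s+7+57) = 57/(s+64). DC gain = 57/64 = 0.890625.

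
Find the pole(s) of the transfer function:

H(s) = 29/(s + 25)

Pole is where denominator = 0: s + 25 = 0, so s = -25.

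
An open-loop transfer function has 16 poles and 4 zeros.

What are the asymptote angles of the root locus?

n - m = 16 - 4 = 12. Angles: θk = (2k + 1)·180°/12 = 15°, 45°, 75°, 105°, 135°, 165°, 195°, 225°, 255°, 285°, 315°, 345°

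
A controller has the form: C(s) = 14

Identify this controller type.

This is a Proportional (P) controller.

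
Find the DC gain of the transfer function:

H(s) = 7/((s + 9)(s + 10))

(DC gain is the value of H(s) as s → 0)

DC gain = H(0) = 7/(9 × 10) = 7/90 = 0.0778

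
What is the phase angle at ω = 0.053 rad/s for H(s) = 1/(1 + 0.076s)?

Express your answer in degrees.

Phase = -arctan(ωτ) = -arctan(0.053 × 0.076) = -0.2°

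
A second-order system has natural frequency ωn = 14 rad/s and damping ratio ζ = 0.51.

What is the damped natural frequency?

ωd = ωn√(1 - ζ²) = 14√(1 - 0.51²) = 12.04 rad/s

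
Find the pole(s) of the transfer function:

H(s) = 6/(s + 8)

Pole is where denominator = 0: s + 8 = 0, so s = -8.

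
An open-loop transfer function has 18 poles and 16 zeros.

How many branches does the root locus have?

Root locus has n branches where n = number of poles = 18.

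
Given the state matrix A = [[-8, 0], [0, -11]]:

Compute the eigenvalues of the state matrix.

For diagonal matrix, eigenvalues are diagonal entries: λ₁ = -8, λ₂ = -11.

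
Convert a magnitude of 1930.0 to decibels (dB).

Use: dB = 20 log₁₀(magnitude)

dB = 20 log₁₀(1930.0) = 65.7 dB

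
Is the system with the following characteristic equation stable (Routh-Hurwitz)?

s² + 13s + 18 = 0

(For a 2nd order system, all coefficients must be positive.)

Coefficients: 1, 13, 18. All positive, so system is stable.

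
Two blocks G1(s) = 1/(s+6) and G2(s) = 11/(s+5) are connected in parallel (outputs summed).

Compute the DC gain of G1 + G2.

Parallel: G_eq = G1 + G2. DC gain = G1(0) + G2(0) = 1/6 + 11/5 = 0.1667 + 2.2 = 2.3667.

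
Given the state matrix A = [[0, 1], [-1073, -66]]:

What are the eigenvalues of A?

det(A - λI) = λ² - (-66)λ + 1073 = (λ - (-29))(λ - (-37)). Eigenvalues: -29, -37.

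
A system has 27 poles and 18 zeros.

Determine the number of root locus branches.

Root locus has n branches where n = number of poles = 27.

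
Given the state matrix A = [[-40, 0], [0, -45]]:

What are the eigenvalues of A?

For diagonal matrix, eigenvalues are diagonal entries: λ₁ = -40, λ₂ = -45.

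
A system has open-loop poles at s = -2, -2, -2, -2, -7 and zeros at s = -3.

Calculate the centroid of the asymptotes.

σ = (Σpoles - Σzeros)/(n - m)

σ = (Σpoles - Σzeros)/(n - m) = (-15 - (-3))/(5 - 1) = -12/4 = -3.0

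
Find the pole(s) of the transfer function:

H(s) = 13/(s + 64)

Pole is where denominator = 0: s + 64 = 0, so s = -64.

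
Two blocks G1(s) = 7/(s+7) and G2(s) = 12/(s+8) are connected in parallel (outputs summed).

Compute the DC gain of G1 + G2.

Parallel: G_eq = G1 + G2. DC gain = G1(0) + G2(0) = 7/7 + 12/8 = 1 + 1.5 = 2.5.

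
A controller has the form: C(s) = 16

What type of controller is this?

This is a Proportional (P) controller.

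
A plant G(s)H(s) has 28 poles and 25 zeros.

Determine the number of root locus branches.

Root locus has n branches where n = number of poles = 28.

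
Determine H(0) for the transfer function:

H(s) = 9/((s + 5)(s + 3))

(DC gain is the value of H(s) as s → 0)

DC gain = H(0) = 9/(5 × 3) = 9/15 = 0.6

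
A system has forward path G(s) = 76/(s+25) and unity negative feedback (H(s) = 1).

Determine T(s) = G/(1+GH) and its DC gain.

T(s) = G/(1+GH) = [76/(s+25)] / [1 + 76/(s+25)] = 76/(s+25+76) = 76/(s+101). DC gain = 76/101 = 0.7525.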